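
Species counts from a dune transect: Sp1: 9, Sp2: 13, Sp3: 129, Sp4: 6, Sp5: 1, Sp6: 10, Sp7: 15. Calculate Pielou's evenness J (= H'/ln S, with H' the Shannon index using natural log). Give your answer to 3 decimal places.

Total N = 9+13+129+6+1+10+15 = 183, so the proportions are 0.04918, 0.07104, 0.70492, 0.03279, 0.00546, 0.05464, 0.08197 (working shown to 5 dp, full precision carried).
H' = −Σ pᵢ ln pᵢ = −((-0.14814) + (-0.18786) + (-0.24649) + (-0.11206) + (-0.02847) + (-0.15885) + (-0.20504)) = 1.08691.
With S = 7 species, ln S = 1.94591, so J = 1.08691/1.94591 = 0.55856, i.e. 0.559 to 3 decimal places.

0.559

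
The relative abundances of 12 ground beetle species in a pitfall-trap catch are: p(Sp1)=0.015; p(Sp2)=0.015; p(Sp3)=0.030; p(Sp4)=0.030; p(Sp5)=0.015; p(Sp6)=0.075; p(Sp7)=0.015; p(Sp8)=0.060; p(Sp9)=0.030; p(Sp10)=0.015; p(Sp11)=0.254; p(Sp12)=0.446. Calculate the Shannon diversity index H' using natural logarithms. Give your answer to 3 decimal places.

1.702

Each pᵢ ln pᵢ term (working shown to 5 dp, full precision carried): 0.015×(-4.19971)=-0.06300, 0.015×(-4.19971)=-0.06300, 0.03×(-3.50656)=-0.10520, 0.03×(-3.50656)=-0.10520, 0.015×(-4.19971)=-0.06300, 0.075×(-2.59027)=-0.19427, 0.015×(-4.19971)=-0.06300, 0.06×(-2.81341)=-0.16880, 0.03×(-3.50656)=-0.10520, 0.015×(-4.19971)=-0.06300, 0.254×(-1.37042)=-0.34809, 0.446×(-0.80744)=-0.36012.
Sum = -1.70185, so H' = 1.702.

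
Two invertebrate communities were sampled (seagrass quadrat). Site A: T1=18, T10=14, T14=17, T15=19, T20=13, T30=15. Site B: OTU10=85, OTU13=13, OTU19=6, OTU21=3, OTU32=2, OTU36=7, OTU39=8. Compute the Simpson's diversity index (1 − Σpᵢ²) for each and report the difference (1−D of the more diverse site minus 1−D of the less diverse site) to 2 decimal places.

0.32

Site A: N=96, proportions 0.1875, 0.1458, 0.1771, 0.1979, 0.1354, 0.1562, giving 1−D = 0.8303 (working shown to 4 dp, full precision carried).
Site B: N=124, proportions 0.6855, 0.1048, 0.0484, 0.0242, 0.0161, 0.0565, 0.0645, giving 1−D = 0.5086.
Difference = |0.8303 − 0.5086| = 0.3217, i.e. 0.32 to 2 decimal places.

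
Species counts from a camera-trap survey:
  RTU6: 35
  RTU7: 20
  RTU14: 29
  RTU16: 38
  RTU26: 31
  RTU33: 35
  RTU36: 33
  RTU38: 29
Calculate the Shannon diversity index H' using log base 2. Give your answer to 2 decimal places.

2.98

Total N = 35+20+29+38+31+35+33+29 = 250, so the proportions are 0.14, 0.08, 0.116, 0.152, 0.124, 0.14, 0.132, 0.116 (working shown to 4 dp, full precision carried).
Each pᵢ log₂ pᵢ term: 0.14×(-2.8365)=-0.3971, 0.08×(-3.6439)=-0.2915, 0.116×(-3.1078)=-0.3605, 0.152×(-2.7179)=-0.4131, 0.124×(-3.0116)=-0.3734, 0.14×(-2.8365)=-0.3971, 0.132×(-2.9214)=-0.3856, 0.116×(-3.1078)=-0.3605.
Sum = -2.9789, so H' = 2.98.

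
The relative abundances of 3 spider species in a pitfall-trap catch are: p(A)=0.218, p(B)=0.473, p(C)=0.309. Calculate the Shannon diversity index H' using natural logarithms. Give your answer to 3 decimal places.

Each pᵢ ln pᵢ term (working shown to 5 dp, full precision carried): 0.218×(-1.52326)=-0.33207, 0.473×(-0.74866)=-0.35412, 0.309×(-1.17441)=-0.36289.
Sum = -1.04908, so H' = 1.049.

1.049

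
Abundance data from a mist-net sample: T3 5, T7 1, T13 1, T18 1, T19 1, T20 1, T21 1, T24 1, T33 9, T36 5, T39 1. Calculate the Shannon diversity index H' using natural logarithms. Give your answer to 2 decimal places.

Total N = 5+1+1+1+1+1+1+1+9+5+1 = 27, so the proportions are 0.1852, 0.037, 0.037, 0.037, 0.037, 0.037, 0.037, 0.037, 0.3333, 0.1852, 0.037 (working shown to 4 dp, full precision carried).
Each pᵢ ln pᵢ term: 0.1852×(-1.6864)=-0.3123, 0.037×(-3.2958)=-0.1221, 0.037×(-3.2958)=-0.1221, 0.037×(-3.2958)=-0.1221, 0.037×(-3.2958)=-0.1221, 0.037×(-3.2958)=-0.1221, 0.037×(-3.2958)=-0.1221, 0.037×(-3.2958)=-0.1221, 0.3333×(-1.0986)=-0.3662, 0.1852×(-1.6864)=-0.3123, 0.037×(-3.2958)=-0.1221.
Sum = -1.9673, so H' = 1.97.

1.97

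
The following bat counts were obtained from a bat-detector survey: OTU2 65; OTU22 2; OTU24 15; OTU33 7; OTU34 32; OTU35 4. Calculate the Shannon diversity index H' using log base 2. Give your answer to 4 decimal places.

1.8481

Total N = 65+2+15+7+32+4 = 125, so the proportions are 0.52, 0.016, 0.12, 0.056, 0.256, 0.032 (working shown to 6 dp, full precision carried).
Each pᵢ log₂ pᵢ term: 0.52×(-0.943416)=-0.490577, 0.016×(-5.965784)=-0.095453, 0.12×(-3.058894)=-0.367067, 0.056×(-4.158429)=-0.232872, 0.256×(-1.965784)=-0.503241, 0.032×(-4.965784)=-0.158905.
Sum = -1.848114, so H' = 1.8481.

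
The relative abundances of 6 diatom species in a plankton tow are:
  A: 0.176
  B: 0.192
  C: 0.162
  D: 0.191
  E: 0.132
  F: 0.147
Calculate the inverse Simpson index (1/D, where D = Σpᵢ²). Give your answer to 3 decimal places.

5.896

D = 0.176² + 0.192² + 0.162² + 0.191² + 0.132² + 0.147² = 0.0309760 + 0.0368640 + 0.0262440 + 0.0364810 + 0.0174240 + 0.0216090 = 0.1695980 (working shown to 7 dp, full precision carried).
So 1/D = 5.89630, i.e. 5.896 to 3 decimal places.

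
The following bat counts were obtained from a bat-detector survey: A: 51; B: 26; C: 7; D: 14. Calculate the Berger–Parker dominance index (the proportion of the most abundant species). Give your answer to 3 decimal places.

0.520

Total N = 51+26+7+14 = 98, so the proportions are 0.52041, 0.26531, 0.07143, 0.14286 (working shown to 5 dp, full precision carried).
The largest proportion is 0.52041, i.e. d = 0.520 to 3 decimal places.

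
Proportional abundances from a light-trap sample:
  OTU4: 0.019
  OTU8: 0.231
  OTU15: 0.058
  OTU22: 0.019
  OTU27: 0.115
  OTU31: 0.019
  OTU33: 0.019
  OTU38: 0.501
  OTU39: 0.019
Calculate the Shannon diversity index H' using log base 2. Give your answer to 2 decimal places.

Each pᵢ log₂ pᵢ term (working shown to 4 dp, full precision carried): 0.019×(-5.7179)=-0.1086, 0.231×(-2.1140)=-0.4883, 0.058×(-4.1078)=-0.2383, 0.019×(-5.7179)=-0.1086, 0.115×(-3.1203)=-0.3588, 0.019×(-5.7179)=-0.1086, 0.019×(-5.7179)=-0.1086, 0.501×(-0.9971)=-0.4996, 0.019×(-5.7179)=-0.1086.
Sum = -2.1282, so H' = 2.13.

2.13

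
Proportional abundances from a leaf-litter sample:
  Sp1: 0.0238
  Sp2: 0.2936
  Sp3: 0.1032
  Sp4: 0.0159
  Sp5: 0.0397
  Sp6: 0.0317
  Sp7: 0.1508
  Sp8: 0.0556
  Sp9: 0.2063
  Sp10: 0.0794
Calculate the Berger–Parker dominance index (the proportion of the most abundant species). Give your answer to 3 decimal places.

The largest proportion is 0.2936, i.e. d = 0.294 to 3 decimal places.

0.294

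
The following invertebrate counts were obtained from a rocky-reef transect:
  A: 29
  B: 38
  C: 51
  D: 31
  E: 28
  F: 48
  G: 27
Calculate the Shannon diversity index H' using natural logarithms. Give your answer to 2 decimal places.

Total N = 29+38+51+31+28+48+27 = 252, so the proportions are 0.1151, 0.1508, 0.2024, 0.123, 0.1111, 0.1905, 0.1071 (working shown to 4 dp, full precision carried).
Each pᵢ ln pᵢ term: 0.1151×(-2.1621)=-0.2488, 0.1508×(-1.8918)=-0.2853, 0.2024×(-1.5976)=-0.3233, 0.123×(-2.0954)=-0.2578, 0.1111×(-2.1972)=-0.2441, 0.1905×(-1.6582)=-0.3159, 0.1071×(-2.2336)=-0.2393.
Sum = -1.9145, so H' = 1.91.

1.91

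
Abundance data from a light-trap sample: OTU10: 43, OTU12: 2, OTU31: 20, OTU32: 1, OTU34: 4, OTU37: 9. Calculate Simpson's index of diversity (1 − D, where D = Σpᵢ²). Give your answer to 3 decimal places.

0.623

Total N = 43+2+20+1+4+9 = 79, so the proportions are 0.5443, 0.02532, 0.25316, 0.01266, 0.05063, 0.11392 (working shown to 5 dp, full precision carried).
D = 0.5443² + 0.02532² + 0.25316² + 0.01266² + 0.05063² + 0.11392² = 0.29627 + 0.00064 + 0.06409 + 0.00016 + 0.00256 + 0.01298 = 0.37670.
So 1 − D = 0.62330, i.e. 0.623 to 3 decimal places.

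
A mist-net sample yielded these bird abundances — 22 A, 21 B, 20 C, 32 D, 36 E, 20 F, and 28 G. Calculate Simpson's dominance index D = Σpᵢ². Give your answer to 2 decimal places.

Total N = 22+21+20+32+36+20+28 = 179, so the proportions are 0.1229, 0.1173, 0.1117, 0.1788, 0.2011, 0.1117, 0.1564 (working shown to 4 dp, full precision carried).
D = 0.1229² + 0.1173² + 0.1117² + 0.1788² + 0.2011² + 0.1117² + 0.1564² = 0.0151 + 0.0138 + 0.0125 + 0.0320 + 0.0404 + 0.0125 + 0.0245 = 0.1507.
To 2 decimal places, D = 0.15.

0.15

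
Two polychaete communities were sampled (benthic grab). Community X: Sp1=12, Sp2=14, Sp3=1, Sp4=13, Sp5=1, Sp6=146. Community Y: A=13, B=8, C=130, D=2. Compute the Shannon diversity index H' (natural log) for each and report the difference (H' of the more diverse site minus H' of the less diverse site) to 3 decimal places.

0.246

Community X: N=187, proportions 0.06417, 0.07487, 0.00535, 0.06952, 0.00535, 0.78075, giving H' = 0.80482 (working shown to 5 dp, full precision carried).
Community Y: N=153, proportions 0.08497, 0.05229, 0.84967, 0.01307, giving H' = 0.55890.
Difference = |0.80482 − 0.55890| = 0.24592, i.e. 0.246 to 3 decimal places.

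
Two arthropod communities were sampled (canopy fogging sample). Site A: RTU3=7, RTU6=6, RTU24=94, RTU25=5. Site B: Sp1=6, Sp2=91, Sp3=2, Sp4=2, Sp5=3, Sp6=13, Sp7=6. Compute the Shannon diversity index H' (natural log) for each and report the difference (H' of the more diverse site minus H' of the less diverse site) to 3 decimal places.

Site A: N=112, proportions 0.0625, 0.05357, 0.83929, 0.04464, giving H' = 0.61592 (working shown to 5 dp, full precision carried).
Site B: N=123, proportions 0.04878, 0.73984, 0.01626, 0.01626, 0.02439, 0.10569, 0.04878, giving H' = 0.97965.
Difference = |0.61592 − 0.97965| = 0.36373, i.e. 0.364 to 3 decimal places.

0.364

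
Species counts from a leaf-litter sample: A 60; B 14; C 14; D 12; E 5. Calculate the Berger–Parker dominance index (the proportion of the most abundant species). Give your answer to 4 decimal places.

0.5714

Total N = 60+14+14+12+5 = 105, so the proportions are 0.571429, 0.133333, 0.133333, 0.114286, 0.047619 (working shown to 6 dp, full precision carried).
The largest proportion is 0.571429, i.e. d = 0.5714 to 4 decimal places.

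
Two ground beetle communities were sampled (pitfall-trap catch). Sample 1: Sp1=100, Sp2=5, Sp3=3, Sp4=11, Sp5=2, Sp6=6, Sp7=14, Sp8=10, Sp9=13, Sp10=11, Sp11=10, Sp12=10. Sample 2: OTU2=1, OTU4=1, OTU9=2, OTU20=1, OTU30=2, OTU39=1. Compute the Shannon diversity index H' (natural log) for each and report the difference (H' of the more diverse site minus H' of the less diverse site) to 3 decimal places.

0.073

Sample 1: N=195, proportions 0.51282, 0.02564, 0.01538, 0.05641, 0.01026, 0.03077, 0.07179, 0.05128, 0.06667, 0.05641, 0.05128, 0.05128, giving H' = 1.80572 (working shown to 5 dp, full precision carried).
Sample 2: N=8, proportions 0.125, 0.125, 0.25, 0.125, 0.25, 0.125, giving H' = 1.73287.
Difference = |1.80572 − 1.73287| = 0.07285, i.e. 0.073 to 3 decimal places.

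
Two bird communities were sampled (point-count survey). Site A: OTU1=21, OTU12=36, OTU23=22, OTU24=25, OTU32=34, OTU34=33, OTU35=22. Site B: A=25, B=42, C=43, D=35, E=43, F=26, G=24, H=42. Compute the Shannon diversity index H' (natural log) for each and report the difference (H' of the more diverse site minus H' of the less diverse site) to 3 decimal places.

Site A: N=193, proportions 0.10881, 0.18653, 0.11399, 0.12953, 0.17617, 0.17098, 0.11399, giving H' = 1.92227 (working shown to 5 dp, full precision carried).
Site B: N=280, proportions 0.08929, 0.15, 0.15357, 0.125, 0.15357, 0.09286, 0.08571, 0.15, giving H' = 2.05150.
Difference = |1.92227 − 2.05150| = 0.12923, i.e. 0.129 to 3 decimal places.

0.129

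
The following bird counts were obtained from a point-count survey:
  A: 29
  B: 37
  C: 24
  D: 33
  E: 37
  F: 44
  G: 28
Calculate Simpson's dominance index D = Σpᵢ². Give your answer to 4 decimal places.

0.1480

Total N = 29+37+24+33+37+44+28 = 232, so the proportions are 0.125, 0.159483, 0.103448, 0.142241, 0.159483, 0.189655, 0.12069 (working shown to 6 dp, full precision carried).
D = 0.125² + 0.159483² + 0.103448² + 0.142241² + 0.159483² + 0.189655² + 0.12069² = 0.015625 + 0.025435 + 0.010702 + 0.020233 + 0.025435 + 0.035969 + 0.014566 = 0.147964.
To 4 decimal places, D = 0.1480.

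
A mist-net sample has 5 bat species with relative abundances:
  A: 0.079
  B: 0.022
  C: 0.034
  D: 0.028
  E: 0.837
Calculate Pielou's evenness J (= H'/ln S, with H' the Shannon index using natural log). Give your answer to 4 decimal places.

0.4029

H' = −Σ pᵢ ln pᵢ = −((-0.200526) + (-0.083968) + (-0.114967) + (-0.100115) + (-0.148928)) = 0.648505 (working shown to 6 dp, full precision carried).
With S = 5 species, ln S = 1.609438, so J = 0.648505/1.609438 = 0.402939, i.e. 0.4029 to 4 decimal places.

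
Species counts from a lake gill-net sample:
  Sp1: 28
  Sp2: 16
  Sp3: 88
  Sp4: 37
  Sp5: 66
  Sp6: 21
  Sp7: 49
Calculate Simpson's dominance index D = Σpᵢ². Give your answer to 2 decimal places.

0.19

Total N = 28+16+88+37+66+21+49 = 305, so the proportions are 0.0918, 0.0525, 0.2885, 0.1213, 0.2164, 0.0689, 0.1607 (working shown to 4 dp, full precision carried).
D = 0.0918² + 0.0525² + 0.2885² + 0.1213² + 0.2164² + 0.0689² + 0.1607² = 0.0084 + 0.0028 + 0.0832 + 0.0147 + 0.0468 + 0.0047 + 0.0258 = 0.1865.
To 2 decimal places, D = 0.19.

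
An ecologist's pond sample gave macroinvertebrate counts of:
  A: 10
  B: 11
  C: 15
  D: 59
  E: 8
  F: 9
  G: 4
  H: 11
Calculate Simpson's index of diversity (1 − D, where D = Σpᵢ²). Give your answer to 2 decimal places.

Total N = 10+11+15+59+8+9+4+11 = 127, so the proportions are 0.0787, 0.0866, 0.1181, 0.4646, 0.063, 0.0709, 0.0315, 0.0866 (working shown to 4 dp, full precision carried).
D = 0.0787² + 0.0866² + 0.1181² + 0.4646² + 0.063² + 0.0709² + 0.0315² + 0.0866² = 0.0062 + 0.0075 + 0.0140 + 0.2158 + 0.0040 + 0.0050 + 0.0010 + 0.0075 = 0.2610.
So 1 − D = 0.7390, i.e. 0.74 to 2 decimal places.

0.74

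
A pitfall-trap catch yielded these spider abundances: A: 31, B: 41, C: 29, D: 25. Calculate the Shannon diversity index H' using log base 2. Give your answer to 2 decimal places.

1.98

Total N = 31+41+29+25 = 126, so the proportions are 0.246, 0.3254, 0.2302, 0.1984 (working shown to 4 dp, full precision carried).
Each pᵢ log₂ pᵢ term: 0.246×(-2.0231)=-0.4977, 0.3254×(-1.6197)=-0.5271, 0.2302×(-2.1193)=-0.4878, 0.1984×(-2.3334)=-0.4630.
Sum = -1.9756, so H' = 1.98.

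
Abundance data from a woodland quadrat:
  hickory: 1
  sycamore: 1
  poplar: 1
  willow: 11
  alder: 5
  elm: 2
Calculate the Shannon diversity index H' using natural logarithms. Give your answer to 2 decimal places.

1.34

Total N = 1+1+1+11+5+2 = 21, so the proportions are 0.0476, 0.0476, 0.0476, 0.5238, 0.2381, 0.0952 (working shown to 4 dp, full precision carried).
Each pᵢ ln pᵢ term: 0.0476×(-3.0445)=-0.1450, 0.0476×(-3.0445)=-0.1450, 0.0476×(-3.0445)=-0.1450, 0.5238×(-0.6466)=-0.3387, 0.2381×(-1.4351)=-0.3417, 0.0952×(-2.3514)=-0.2239.
Sum = -1.3393, so H' = 1.34.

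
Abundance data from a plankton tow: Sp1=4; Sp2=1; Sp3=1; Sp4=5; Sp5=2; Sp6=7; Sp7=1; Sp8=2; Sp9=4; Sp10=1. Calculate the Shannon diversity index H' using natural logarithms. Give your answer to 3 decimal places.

2.063

Total N = 4+1+1+5+2+7+1+2+4+1 = 28, so the proportions are 0.14286, 0.03571, 0.03571, 0.17857, 0.07143, 0.25, 0.03571, 0.07143, 0.14286, 0.03571 (working shown to 5 dp, full precision carried).
Each pᵢ ln pᵢ term: 0.14286×(-1.94591)=-0.27799, 0.03571×(-3.33220)=-0.11901, 0.03571×(-3.33220)=-0.11901, 0.17857×(-1.72277)=-0.30764, 0.07143×(-2.63906)=-0.18850, 0.25×(-1.38629)=-0.34657, 0.03571×(-3.33220)=-0.11901, 0.07143×(-2.63906)=-0.18850, 0.14286×(-1.94591)=-0.27799, 0.03571×(-3.33220)=-0.11901.
Sum = -2.06322, so H' = 2.063.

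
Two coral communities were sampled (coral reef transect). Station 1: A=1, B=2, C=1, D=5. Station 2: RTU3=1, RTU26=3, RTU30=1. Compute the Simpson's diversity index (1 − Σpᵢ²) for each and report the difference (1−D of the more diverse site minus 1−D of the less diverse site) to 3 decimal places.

0.057

Station 1: N=9, proportions 0.11111, 0.22222, 0.11111, 0.55556, giving 1−D = 0.61728 (working shown to 5 dp, full precision carried).
Station 2: N=5, proportions 0.2, 0.6, 0.2, giving 1−D = 0.56000.
Difference = |0.61728 − 0.56000| = 0.05728, i.e. 0.057 to 3 decimal places.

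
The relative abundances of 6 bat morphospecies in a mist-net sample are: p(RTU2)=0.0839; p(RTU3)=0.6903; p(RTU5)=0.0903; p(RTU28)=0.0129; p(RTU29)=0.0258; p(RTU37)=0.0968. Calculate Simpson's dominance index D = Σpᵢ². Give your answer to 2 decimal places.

0.50

D = 0.0839² + 0.6903² + 0.0903² + 0.0129² + 0.0258² + 0.0968² = 0.0070 + 0.4765 + 0.0082 + 0.0002 + 0.0007 + 0.0094 = 0.5019 (working shown to 4 dp, full precision carried).
To 2 decimal places, D = 0.50.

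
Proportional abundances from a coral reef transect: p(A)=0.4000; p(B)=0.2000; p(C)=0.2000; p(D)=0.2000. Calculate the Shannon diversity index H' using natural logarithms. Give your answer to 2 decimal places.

Each pᵢ ln pᵢ term (working shown to 4 dp, full precision carried): 0.4×(-0.9163)=-0.3665, 0.2×(-1.6094)=-0.3219, 0.2×(-1.6094)=-0.3219, 0.2×(-1.6094)=-0.3219.
Sum = -1.3322, so H' = 1.33.

1.33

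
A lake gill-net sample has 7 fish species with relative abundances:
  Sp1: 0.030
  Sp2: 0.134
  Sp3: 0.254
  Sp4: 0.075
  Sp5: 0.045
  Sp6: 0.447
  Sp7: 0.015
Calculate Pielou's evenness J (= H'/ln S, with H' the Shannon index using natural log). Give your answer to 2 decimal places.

0.76

H' = −Σ pᵢ ln pᵢ = −((-0.1052) + (-0.2693) + (-0.3481) + (-0.1943) + (-0.1395) + (-0.3599) + (-0.0630)) = 1.4794 (working shown to 4 dp, full precision carried).
With S = 7 species, ln S = 1.9459, so J = 1.4794/1.9459 = 0.7602, i.e. 0.76 to 2 decimal places.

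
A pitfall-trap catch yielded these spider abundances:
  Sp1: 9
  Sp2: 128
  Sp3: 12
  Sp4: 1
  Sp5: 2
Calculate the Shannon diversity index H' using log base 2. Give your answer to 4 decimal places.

Total N = 9+128+12+1+2 = 152, so the proportions are 0.059211, 0.842105, 0.078947, 0.006579, 0.013158 (working shown to 6 dp, full precision carried).
Each pᵢ log₂ pᵢ term: 0.059211×(-4.078003)=-0.241461, 0.842105×(-0.247928)=-0.208781, 0.078947×(-3.662965)=-0.289181, 0.006579×(-7.247928)=-0.047684, 0.013158×(-6.247928)=-0.082210.
Sum = -0.869316, so H' = 0.8693.

0.8693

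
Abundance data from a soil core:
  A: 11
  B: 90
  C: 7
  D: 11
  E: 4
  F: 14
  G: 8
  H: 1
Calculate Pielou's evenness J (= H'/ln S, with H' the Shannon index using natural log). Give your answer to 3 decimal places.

Total N = 11+90+7+11+4+14+8+1 = 146, so the proportions are 0.07534, 0.61644, 0.04795, 0.07534, 0.0274, 0.09589, 0.05479, 0.00685 (working shown to 5 dp, full precision carried).
H' = −Σ pᵢ ln pᵢ = −((-0.19481) + (-0.29823) + (-0.14564) + (-0.19481) + (-0.09856) + (-0.22482) + (-0.15913) + (-0.03413)) = 1.35014.
With S = 8 species, ln S = 2.07944, so J = 1.35014/2.07944 = 0.64928, i.e. 0.649 to 3 decimal places.

0.649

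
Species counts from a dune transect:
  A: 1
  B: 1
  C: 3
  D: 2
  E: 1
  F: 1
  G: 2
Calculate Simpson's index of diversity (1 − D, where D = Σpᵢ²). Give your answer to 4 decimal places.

Total N = 1+1+3+2+1+1+2 = 11, so the proportions are 0.090909, 0.090909, 0.272727, 0.181818, 0.090909, 0.090909, 0.181818 (working shown to 6 dp, full precision carried).
D = 0.090909² + 0.090909² + 0.272727² + 0.181818² + 0.090909² + 0.090909² + 0.181818² = 0.008264 + 0.008264 + 0.074380 + 0.033058 + 0.008264 + 0.008264 + 0.033058 = 0.173554.
So 1 − D = 0.826446, i.e. 0.8264 to 4 decimal places.

0.8264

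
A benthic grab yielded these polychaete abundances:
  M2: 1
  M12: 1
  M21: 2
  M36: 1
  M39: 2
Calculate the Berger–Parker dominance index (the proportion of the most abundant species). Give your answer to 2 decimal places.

Total N = 1+1+2+1+2 = 7, so the proportions are 0.1429, 0.1429, 0.2857, 0.1429, 0.2857 (working shown to 4 dp, full precision carried).
The largest proportion is 0.2857, i.e. d = 0.29 to 2 decimal places.

0.29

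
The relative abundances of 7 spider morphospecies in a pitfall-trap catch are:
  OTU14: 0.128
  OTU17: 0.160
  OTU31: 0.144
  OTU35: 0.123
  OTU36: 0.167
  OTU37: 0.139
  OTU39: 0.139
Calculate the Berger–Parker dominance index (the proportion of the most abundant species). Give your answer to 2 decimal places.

The largest proportion is 0.167, i.e. d = 0.17 to 2 decimal places.

0.17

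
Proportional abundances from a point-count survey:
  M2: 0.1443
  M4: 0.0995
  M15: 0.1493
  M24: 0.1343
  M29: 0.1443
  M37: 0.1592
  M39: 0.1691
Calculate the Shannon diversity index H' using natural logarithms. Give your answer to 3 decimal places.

1.935

Each pᵢ ln pᵢ term (working shown to 5 dp, full precision carried): 0.1443×(-1.93586)=-0.27934, 0.0995×(-2.30760)=-0.22961, 0.1493×(-1.90180)=-0.28394, 0.1343×(-2.00768)=-0.26963, 0.1443×(-1.93586)=-0.27934, 0.1592×(-1.83759)=-0.29254, 0.1691×(-1.77727)=-0.30054.
Sum = -1.93495, so H' = 1.935.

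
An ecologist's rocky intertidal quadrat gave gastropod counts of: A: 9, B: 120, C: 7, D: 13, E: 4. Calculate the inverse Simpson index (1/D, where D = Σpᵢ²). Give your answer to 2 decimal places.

1.59

Total N = 9+120+7+13+4 = 153, so the proportions are 0.05882, 0.78431, 0.04575, 0.08497, 0.02614 (working shown to 5 dp, full precision carried).
D = 0.05882² + 0.78431² + 0.04575² + 0.08497² + 0.02614² = 0.00346 + 0.61515 + 0.00209 + 0.00722 + 0.00068 = 0.62860.
So 1/D = 1.5908, i.e. 1.59 to 2 decimal places.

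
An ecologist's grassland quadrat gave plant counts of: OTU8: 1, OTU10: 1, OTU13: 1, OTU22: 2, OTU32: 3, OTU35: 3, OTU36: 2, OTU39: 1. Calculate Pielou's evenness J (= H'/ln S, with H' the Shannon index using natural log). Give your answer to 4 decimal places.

Total N = 1+1+1+2+3+3+2+1 = 14, so the proportions are 0.071429, 0.071429, 0.071429, 0.142857, 0.214286, 0.214286, 0.142857, 0.071429 (working shown to 6 dp, full precision carried).
H' = −Σ pᵢ ln pᵢ = −((-0.188504) + (-0.188504) + (-0.188504) + (-0.277987) + (-0.330095) + (-0.330095) + (-0.277987) + (-0.188504)) = 1.970181.
With S = 8 species, ln S = 2.079442, so J = 1.970181/2.079442 = 0.947457, i.e. 0.9475 to 4 decimal places.

0.9475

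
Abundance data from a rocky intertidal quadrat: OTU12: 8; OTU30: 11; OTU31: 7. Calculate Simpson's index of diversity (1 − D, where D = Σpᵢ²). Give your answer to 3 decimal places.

0.654

Total N = 8+11+7 = 26, so the proportions are 0.30769, 0.42308, 0.26923 (working shown to 5 dp, full precision carried).
D = 0.30769² + 0.42308² + 0.26923² = 0.09467 + 0.17899 + 0.07249 = 0.34615.
So 1 − D = 0.65385, i.e. 0.654 to 3 decimal places.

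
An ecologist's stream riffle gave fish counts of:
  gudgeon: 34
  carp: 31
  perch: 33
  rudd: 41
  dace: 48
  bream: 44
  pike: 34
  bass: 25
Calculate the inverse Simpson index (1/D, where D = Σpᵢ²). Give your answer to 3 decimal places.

Total N = 34+31+33+41+48+44+34+25 = 290, so the proportions are 0.1172414, 0.1068966, 0.1137931, 0.1413793, 0.1655172, 0.1517241, 0.1172414, 0.0862069 (working shown to 7 dp, full precision carried).
D = 0.1172414² + 0.1068966² + 0.1137931² + 0.1413793² + 0.1655172² + 0.1517241² + 0.1172414² + 0.0862069² = 0.0137455 + 0.0114269 + 0.0129489 + 0.0199881 + 0.0273960 + 0.0230202 + 0.0137455 + 0.0074316 = 0.1297027.
So 1/D = 7.70994, i.e. 7.710 to 3 decimal places.

7.710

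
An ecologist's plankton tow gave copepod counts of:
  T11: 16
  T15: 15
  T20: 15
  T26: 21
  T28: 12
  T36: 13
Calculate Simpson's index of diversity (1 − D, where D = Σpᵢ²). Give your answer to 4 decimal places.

Total N = 16+15+15+21+12+13 = 92, so the proportions are 0.173913, 0.163043, 0.163043, 0.228261, 0.130435, 0.141304 (working shown to 6 dp, full precision carried).
D = 0.173913² + 0.163043² + 0.163043² + 0.228261² + 0.130435² + 0.141304² = 0.030246 + 0.026583 + 0.026583 + 0.052103 + 0.017013 + 0.019967 = 0.172495.
So 1 − D = 0.827505, i.e. 0.8275 to 4 decimal places.

0.8275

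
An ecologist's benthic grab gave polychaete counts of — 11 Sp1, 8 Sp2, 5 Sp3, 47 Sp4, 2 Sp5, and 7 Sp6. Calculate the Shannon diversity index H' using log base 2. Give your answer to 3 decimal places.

Total N = 11+8+5+47+2+7 = 80, so the proportions are 0.1375, 0.1, 0.0625, 0.5875, 0.025, 0.0875 (working shown to 5 dp, full precision carried).
Each pᵢ log₂ pᵢ term: 0.1375×(-2.86250)=-0.39359, 0.1×(-3.32193)=-0.33219, 0.0625×(-4.00000)=-0.25000, 0.5875×(-0.76734)=-0.45081, 0.025×(-5.32193)=-0.13305, 0.0875×(-3.51457)=-0.30753.
Sum = -1.86717, so H' = 1.867.

1.867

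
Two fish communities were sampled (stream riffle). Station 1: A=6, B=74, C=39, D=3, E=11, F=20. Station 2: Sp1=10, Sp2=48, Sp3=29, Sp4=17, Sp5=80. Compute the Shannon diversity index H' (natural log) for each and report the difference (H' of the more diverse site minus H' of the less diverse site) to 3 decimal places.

Station 1: N=153, proportions 0.03922, 0.48366, 0.2549, 0.01961, 0.0719, 0.13072, giving H' = 1.35908 (working shown to 5 dp, full precision carried).
Station 2: N=184, proportions 0.05435, 0.26087, 0.15761, 0.09239, 0.43478, giving H' = 1.38221.
Difference = |1.35908 − 1.38221| = 0.02313, i.e. 0.023 to 3 decimal places.

0.023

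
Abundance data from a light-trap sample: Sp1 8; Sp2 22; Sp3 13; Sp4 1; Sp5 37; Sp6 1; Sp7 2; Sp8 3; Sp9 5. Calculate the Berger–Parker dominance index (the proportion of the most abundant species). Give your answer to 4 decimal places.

0.4022

Total N = 8+22+13+1+37+1+2+3+5 = 92, so the proportions are 0.086957, 0.23913, 0.141304, 0.01087, 0.402174, 0.01087, 0.021739, 0.032609, 0.054348 (working shown to 6 dp, full precision carried).
The largest proportion is 0.402174, i.e. d = 0.4022 to 4 decimal places.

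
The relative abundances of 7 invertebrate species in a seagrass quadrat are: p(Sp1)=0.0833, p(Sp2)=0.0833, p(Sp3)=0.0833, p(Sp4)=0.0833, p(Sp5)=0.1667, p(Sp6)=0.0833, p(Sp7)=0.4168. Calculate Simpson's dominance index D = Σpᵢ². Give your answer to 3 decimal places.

D = 0.0833² + 0.0833² + 0.0833² + 0.0833² + 0.1667² + 0.0833² + 0.4168² = 0.00694 + 0.00694 + 0.00694 + 0.00694 + 0.02779 + 0.00694 + 0.17372 = 0.23621 (working shown to 5 dp, full precision carried).
To 3 decimal places, D = 0.236.

0.236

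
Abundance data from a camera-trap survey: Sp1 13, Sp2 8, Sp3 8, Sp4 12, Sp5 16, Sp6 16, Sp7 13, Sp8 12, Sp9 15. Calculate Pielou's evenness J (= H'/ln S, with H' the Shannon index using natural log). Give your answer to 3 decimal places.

Total N = 13+8+8+12+16+16+13+12+15 = 113, so the proportions are 0.11504, 0.0708, 0.0708, 0.10619, 0.14159, 0.14159, 0.11504, 0.10619, 0.13274 (working shown to 5 dp, full precision carried).
H' = −Σ pᵢ ln pᵢ = −((-0.24878) + (-0.18747) + (-0.18747) + (-0.23814) + (-0.27679) + (-0.27679) + (-0.24878) + (-0.23814) + (-0.26805)) = 2.17039.
With S = 9 species, ln S = 2.19722, so J = 2.17039/2.19722 = 0.98779, i.e. 0.988 to 3 decimal places.

0.988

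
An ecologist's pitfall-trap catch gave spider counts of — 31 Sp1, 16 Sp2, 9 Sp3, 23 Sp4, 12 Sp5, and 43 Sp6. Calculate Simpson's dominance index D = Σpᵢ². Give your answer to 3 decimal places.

0.213

Total N = 31+16+9+23+12+43 = 134, so the proportions are 0.23134, 0.1194, 0.06716, 0.17164, 0.08955, 0.3209 (working shown to 5 dp, full precision carried).
D = 0.23134² + 0.1194² + 0.06716² + 0.17164² + 0.08955² + 0.3209² = 0.05352 + 0.01426 + 0.00451 + 0.02946 + 0.00802 + 0.10297 = 0.21274.
To 3 decimal places, D = 0.213.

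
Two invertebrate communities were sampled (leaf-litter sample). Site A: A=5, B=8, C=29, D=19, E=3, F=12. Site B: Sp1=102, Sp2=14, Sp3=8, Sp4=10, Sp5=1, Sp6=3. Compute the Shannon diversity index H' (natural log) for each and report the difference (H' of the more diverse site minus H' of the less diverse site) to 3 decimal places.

0.619

Site A: N=76, proportions 0.06579, 0.10526, 0.38158, 0.25, 0.03947, 0.15789, giving H' = 1.54924 (working shown to 5 dp, full precision carried).
Site B: N=138, proportions 0.73913, 0.10145, 0.05797, 0.07246, 0.00725, 0.02174, giving H' = 0.92978.
Difference = |1.54924 − 0.92978| = 0.61946, i.e. 0.619 to 3 decimal places.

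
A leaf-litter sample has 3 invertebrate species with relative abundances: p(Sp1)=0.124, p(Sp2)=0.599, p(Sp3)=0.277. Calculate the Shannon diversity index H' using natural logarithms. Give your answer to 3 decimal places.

0.921

Each pᵢ ln pᵢ term (working shown to 5 dp, full precision carried): 0.124×(-2.08747)=-0.25885, 0.599×(-0.51249)=-0.30698, 0.277×(-1.28374)=-0.35560.
Sum = -0.92143, so H' = 0.921.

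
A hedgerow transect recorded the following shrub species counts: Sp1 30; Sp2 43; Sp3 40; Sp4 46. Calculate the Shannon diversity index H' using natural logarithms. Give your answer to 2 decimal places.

Total N = 30+43+40+46 = 159, so the proportions are 0.1887, 0.2704, 0.2516, 0.2893 (working shown to 4 dp, full precision carried).
Each pᵢ ln pᵢ term: 0.1887×(-1.6677)=-0.3147, 0.2704×(-1.3077)=-0.3537, 0.2516×(-1.3800)=-0.3472, 0.2893×(-1.2403)=-0.3588.
Sum = -1.3743, so H' = 1.37.

1.37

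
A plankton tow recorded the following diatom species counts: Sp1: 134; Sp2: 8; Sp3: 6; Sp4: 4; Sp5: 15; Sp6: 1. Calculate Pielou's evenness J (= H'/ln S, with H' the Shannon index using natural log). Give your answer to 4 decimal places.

0.4351

Total N = 134+8+6+4+15+1 = 168, so the proportions are 0.797619, 0.047619, 0.035714, 0.02381, 0.089286, 0.005952 (working shown to 6 dp, full precision carried).
H' = −Σ pᵢ ln pᵢ = −((-0.180361) + (-0.144977) + (-0.119007) + (-0.088992) + (-0.215707) + (-0.030500)) = 0.779544.
With S = 6 species, ln S = 1.791759, so J = 0.779544/1.791759 = 0.435072, i.e. 0.4351 to 4 decimal places.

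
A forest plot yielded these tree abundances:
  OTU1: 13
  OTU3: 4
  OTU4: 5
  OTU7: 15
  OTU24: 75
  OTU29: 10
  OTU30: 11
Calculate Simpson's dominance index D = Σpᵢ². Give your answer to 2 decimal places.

Total N = 13+4+5+15+75+10+11 = 133, so the proportions are 0.0977, 0.0301, 0.0376, 0.1128, 0.5639, 0.0752, 0.0827 (working shown to 4 dp, full precision carried).
D = 0.0977² + 0.0301² + 0.0376² + 0.1128² + 0.5639² + 0.0752² + 0.0827² = 0.0096 + 0.0009 + 0.0014 + 0.0127 + 0.3180 + 0.0057 + 0.0068 = 0.3551.
To 2 decimal places, D = 0.36.

0.36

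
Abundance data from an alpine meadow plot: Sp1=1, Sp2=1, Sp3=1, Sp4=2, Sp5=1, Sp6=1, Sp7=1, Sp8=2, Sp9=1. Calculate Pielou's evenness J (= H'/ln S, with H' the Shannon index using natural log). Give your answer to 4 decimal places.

Total N = 1+1+1+2+1+1+1+2+1 = 11, so the proportions are 0.090909, 0.090909, 0.090909, 0.181818, 0.090909, 0.090909, 0.090909, 0.181818, 0.090909 (working shown to 6 dp, full precision carried).
H' = −Σ pᵢ ln pᵢ = −((-0.217990) + (-0.217990) + (-0.217990) + (-0.309954) + (-0.217990) + (-0.217990) + (-0.217990) + (-0.309954) + (-0.217990)) = 2.145842.
With S = 9 species, ln S = 2.197225, so J = 2.145842/2.197225 = 0.976615, i.e. 0.9766 to 4 decimal places.

0.9766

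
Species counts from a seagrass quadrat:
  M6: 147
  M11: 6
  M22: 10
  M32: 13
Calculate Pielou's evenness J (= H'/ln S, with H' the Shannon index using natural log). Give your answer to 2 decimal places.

Total N = 147+6+10+13 = 176, so the proportions are 0.8352, 0.0341, 0.0568, 0.0739 (working shown to 4 dp, full precision carried).
H' = −Σ pᵢ ln pᵢ = −((-0.1504) + (-0.1152) + (-0.1629) + (-0.1925)) = 0.6210.
With S = 4 species, ln S = 1.3863, so J = 0.6210/1.3863 = 0.4479, i.e. 0.45 to 2 decimal places.

0.45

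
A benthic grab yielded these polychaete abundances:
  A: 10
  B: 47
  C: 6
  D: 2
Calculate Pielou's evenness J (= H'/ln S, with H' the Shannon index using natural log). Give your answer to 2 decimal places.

0.61

Total N = 10+47+6+2 = 65, so the proportions are 0.1538, 0.7231, 0.0923, 0.0308 (working shown to 4 dp, full precision carried).
H' = −Σ pᵢ ln pᵢ = −((-0.2880) + (-0.2345) + (-0.2199) + (-0.1071)) = 0.8495.
With S = 4 species, ln S = 1.3863, so J = 0.8495/1.3863 = 0.6128, i.e. 0.61 to 2 decimal places.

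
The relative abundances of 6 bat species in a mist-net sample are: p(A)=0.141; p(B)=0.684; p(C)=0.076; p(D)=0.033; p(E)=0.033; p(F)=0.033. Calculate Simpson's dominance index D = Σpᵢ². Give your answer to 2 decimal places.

0.50

D = 0.141² + 0.684² + 0.076² + 0.033² + 0.033² + 0.033² = 0.0199 + 0.4679 + 0.0058 + 0.0011 + 0.0011 + 0.0011 = 0.4968 (working shown to 4 dp, full precision carried).
To 2 decimal places, D = 0.50.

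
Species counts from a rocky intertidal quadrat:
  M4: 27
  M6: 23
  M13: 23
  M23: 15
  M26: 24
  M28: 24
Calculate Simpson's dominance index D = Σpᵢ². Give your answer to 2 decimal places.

Total N = 27+23+23+15+24+24 = 136, so the proportions are 0.1985, 0.1691, 0.1691, 0.1103, 0.1765, 0.1765 (working shown to 4 dp, full precision carried).
D = 0.1985² + 0.1691² + 0.1691² + 0.1103² + 0.1765² + 0.1765² = 0.0394 + 0.0286 + 0.0286 + 0.0122 + 0.0311 + 0.0311 = 0.1711.
To 2 decimal places, D = 0.17.

0.17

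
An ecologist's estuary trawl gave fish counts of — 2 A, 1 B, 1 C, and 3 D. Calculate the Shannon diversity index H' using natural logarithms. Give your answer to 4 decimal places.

1.2770

Total N = 2+1+1+3 = 7, so the proportions are 0.285714, 0.142857, 0.142857, 0.428571 (working shown to 6 dp, full precision carried).
Each pᵢ ln pᵢ term: 0.285714×(-1.252763)=-0.357932, 0.142857×(-1.945910)=-0.277987, 0.142857×(-1.945910)=-0.277987, 0.428571×(-0.847298)=-0.363128.
Sum = -1.277034, so H' = 1.2770.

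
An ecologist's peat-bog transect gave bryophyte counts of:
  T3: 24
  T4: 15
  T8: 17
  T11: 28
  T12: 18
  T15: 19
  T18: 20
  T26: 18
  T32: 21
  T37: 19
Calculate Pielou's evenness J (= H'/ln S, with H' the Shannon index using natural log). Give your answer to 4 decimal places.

0.9935

Total N = 24+15+17+28+18+19+20+18+21+19 = 199, so the proportions are 0.120603, 0.075377, 0.085427, 0.140704, 0.090452, 0.095477, 0.100503, 0.090452, 0.105528, 0.095477 (working shown to 6 dp, full precision carried).
H' = −Σ pᵢ ln pᵢ = −((-0.255106) + (-0.194868) + (-0.210159) + (-0.275934) + (-0.217351) + (-0.224264) + (-0.230912) + (-0.217351) + (-0.237309) + (-0.224264)) = 2.287515.
With S = 10 species, ln S = 2.302585, so J = 2.287515/2.302585 = 0.993455, i.e. 0.9935 to 4 decimal places.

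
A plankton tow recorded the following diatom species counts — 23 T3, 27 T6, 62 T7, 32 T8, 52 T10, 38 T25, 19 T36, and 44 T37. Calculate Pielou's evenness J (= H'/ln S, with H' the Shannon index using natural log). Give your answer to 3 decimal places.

Total N = 23+27+62+32+52+38+19+44 = 297, so the proportions are 0.07744, 0.09091, 0.20875, 0.10774, 0.17508, 0.12795, 0.06397, 0.14815 (working shown to 5 dp, full precision carried).
H' = −Σ pᵢ ln pᵢ = −((-0.19811) + (-0.21799) + (-0.32703) + (-0.24005) + (-0.30508) + (-0.26308) + (-0.17588) + (-0.28290)) = 2.01012.
With S = 8 species, ln S = 2.07944, so J = 2.01012/2.07944 = 0.96667, i.e. 0.967 to 3 decimal places.

0.967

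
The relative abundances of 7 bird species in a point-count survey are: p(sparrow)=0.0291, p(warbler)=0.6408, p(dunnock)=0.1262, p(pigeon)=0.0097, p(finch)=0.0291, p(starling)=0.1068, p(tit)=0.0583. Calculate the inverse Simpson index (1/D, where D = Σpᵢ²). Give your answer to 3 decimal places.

2.257

D = 0.0291² + 0.6408² + 0.1262² + 0.0097² + 0.0291² + 0.1068² + 0.0583² = 0.000847 + 0.410625 + 0.015926 + 0.000094 + 0.000847 + 0.011406 + 0.003399 = 0.443144 (working shown to 6 dp, full precision carried).
So 1/D = 2.25660, i.e. 2.257 to 3 decimal places.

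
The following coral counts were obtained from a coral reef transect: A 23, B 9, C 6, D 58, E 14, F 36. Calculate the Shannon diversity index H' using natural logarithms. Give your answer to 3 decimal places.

1.531

Total N = 23+9+6+58+14+36 = 146, so the proportions are 0.15753, 0.06164, 0.0411, 0.39726, 0.09589, 0.24658 (working shown to 5 dp, full precision carried).
Each pᵢ ln pᵢ term: 0.15753×(-1.84811)=-0.29114, 0.06164×(-2.78638)=-0.17176, 0.0411×(-3.19185)=-0.13117, 0.39726×(-0.92316)=-0.36674, 0.09589×(-2.34455)=-0.22482, 0.24658×(-1.40009)=-0.34523.
Sum = -1.53086, so H' = 1.531.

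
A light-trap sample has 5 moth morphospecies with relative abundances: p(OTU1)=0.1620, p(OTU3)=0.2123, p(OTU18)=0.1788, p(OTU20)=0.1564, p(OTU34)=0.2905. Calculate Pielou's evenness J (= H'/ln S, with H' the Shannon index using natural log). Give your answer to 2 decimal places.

H' = −Σ pᵢ ln pᵢ = −((-0.2949) + (-0.3290) + (-0.3078) + (-0.2902) + (-0.3591)) = 1.5810 (working shown to 4 dp, full precision carried).
With S = 5 species, ln S = 1.6094, so J = 1.5810/1.6094 = 0.9823, i.e. 0.98 to 2 decimal places.

0.98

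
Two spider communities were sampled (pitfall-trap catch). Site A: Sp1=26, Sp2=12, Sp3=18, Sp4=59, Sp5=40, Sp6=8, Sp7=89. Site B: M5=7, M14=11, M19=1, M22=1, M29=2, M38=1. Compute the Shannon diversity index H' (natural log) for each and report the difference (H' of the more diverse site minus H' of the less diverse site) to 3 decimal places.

0.341

Site A: N=252, proportions 0.10317, 0.04762, 0.07143, 0.23413, 0.15873, 0.03175, 0.35317, giving H' = 1.67701 (working shown to 5 dp, full precision carried).
Site B: N=23, proportions 0.30435, 0.47826, 0.04348, 0.04348, 0.08696, 0.04348, giving H' = 1.33617.
Difference = |1.67701 − 1.33617| = 0.34084, i.e. 0.341 to 3 decimal places.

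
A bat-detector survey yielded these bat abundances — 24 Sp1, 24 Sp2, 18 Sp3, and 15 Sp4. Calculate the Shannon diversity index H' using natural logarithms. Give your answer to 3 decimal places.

1.367

Total N = 24+24+18+15 = 81, so the proportions are 0.2963, 0.2963, 0.22222, 0.18519 (working shown to 5 dp, full precision carried).
Each pᵢ ln pᵢ term: 0.2963×(-1.21640)=-0.36041, 0.2963×(-1.21640)=-0.36041, 0.22222×(-1.50408)=-0.33424, 0.18519×(-1.68640)=-0.31230.
Sum = -1.36736, so H' = 1.367.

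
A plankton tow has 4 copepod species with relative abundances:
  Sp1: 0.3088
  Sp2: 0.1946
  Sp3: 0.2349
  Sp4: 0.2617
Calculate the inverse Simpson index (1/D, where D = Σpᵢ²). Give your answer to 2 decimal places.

3.89

D = 0.3088² + 0.1946² + 0.2349² + 0.2617² = 0.095357 + 0.037869 + 0.055178 + 0.068487 = 0.256891 (working shown to 6 dp, full precision carried).
So 1/D = 3.8927, i.e. 3.89 to 2 decimal places.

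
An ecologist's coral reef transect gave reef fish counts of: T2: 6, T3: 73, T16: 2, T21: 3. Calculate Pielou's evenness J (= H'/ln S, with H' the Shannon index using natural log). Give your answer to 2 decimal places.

Total N = 6+73+2+3 = 84, so the proportions are 0.0714, 0.869, 0.0238, 0.0357 (working shown to 4 dp, full precision carried).
H' = −Σ pᵢ ln pᵢ = −((-0.1885) + (-0.1220) + (-0.0890) + (-0.1190)) = 0.5185.
With S = 4 species, ln S = 1.3863, so J = 0.5185/1.3863 = 0.3740, i.e. 0.37 to 2 decimal places.

0.37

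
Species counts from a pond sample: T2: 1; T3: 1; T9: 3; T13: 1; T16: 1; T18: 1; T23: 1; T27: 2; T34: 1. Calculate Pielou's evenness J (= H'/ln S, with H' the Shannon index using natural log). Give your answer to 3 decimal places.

0.953

Total N = 1+1+3+1+1+1+1+2+1 = 12, so the proportions are 0.08333, 0.08333, 0.25, 0.08333, 0.08333, 0.08333, 0.08333, 0.16667, 0.08333 (working shown to 5 dp, full precision carried).
H' = −Σ pᵢ ln pᵢ = −((-0.20708) + (-0.20708) + (-0.34657) + (-0.20708) + (-0.20708) + (-0.20708) + (-0.20708) + (-0.29863) + (-0.20708)) = 2.09473.
With S = 9 species, ln S = 2.19722, so J = 2.09473/2.19722 = 0.95335, i.e. 0.953 to 3 decimal places.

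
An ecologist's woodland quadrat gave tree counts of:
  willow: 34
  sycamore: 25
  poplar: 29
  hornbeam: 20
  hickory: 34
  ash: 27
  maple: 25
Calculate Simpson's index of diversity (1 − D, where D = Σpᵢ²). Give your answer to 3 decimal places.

0.853

Total N = 34+25+29+20+34+27+25 = 194, so the proportions are 0.17526, 0.12887, 0.14948, 0.10309, 0.17526, 0.13918, 0.12887 (working shown to 5 dp, full precision carried).
D = 0.17526² + 0.12887² + 0.14948² + 0.10309² + 0.17526² + 0.13918² + 0.12887² = 0.03072 + 0.01661 + 0.02235 + 0.01063 + 0.03072 + 0.01937 + 0.01661 = 0.14699.
So 1 − D = 0.85301, i.e. 0.853 to 3 decimal places.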